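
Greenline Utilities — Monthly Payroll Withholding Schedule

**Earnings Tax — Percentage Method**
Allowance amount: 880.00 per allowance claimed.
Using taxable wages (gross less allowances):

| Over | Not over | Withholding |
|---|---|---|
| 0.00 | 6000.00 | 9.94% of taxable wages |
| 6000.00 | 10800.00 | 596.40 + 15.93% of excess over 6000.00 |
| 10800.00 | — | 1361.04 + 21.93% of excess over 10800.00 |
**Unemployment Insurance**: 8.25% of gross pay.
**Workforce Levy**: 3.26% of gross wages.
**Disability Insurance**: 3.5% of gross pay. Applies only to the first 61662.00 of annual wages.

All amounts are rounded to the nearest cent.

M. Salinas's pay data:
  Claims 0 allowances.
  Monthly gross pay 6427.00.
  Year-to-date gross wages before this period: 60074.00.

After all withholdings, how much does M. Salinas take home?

Earnings Tax: taxable = 6427.00
  596.40 + 15.93% × (6427.00 − 6000.00) = 596.40 + 15.93% × 427.00 = 664.42
Unemployment Insurance: 8.25% × 6427.00 = 530.23
Workforce Levy: 3.26% × 6427.00 = 209.52
Disability Insurance: cap 61662.00 − YTD 60074.00 = 1588.00 subject; 3.5% × 1588.00 = 55.58
Total withheld: 664.42 + 530.23 + 209.52 + 55.58 = 1459.75
Net pay: 6427.00 − 1459.75 = 4967.25

4967.25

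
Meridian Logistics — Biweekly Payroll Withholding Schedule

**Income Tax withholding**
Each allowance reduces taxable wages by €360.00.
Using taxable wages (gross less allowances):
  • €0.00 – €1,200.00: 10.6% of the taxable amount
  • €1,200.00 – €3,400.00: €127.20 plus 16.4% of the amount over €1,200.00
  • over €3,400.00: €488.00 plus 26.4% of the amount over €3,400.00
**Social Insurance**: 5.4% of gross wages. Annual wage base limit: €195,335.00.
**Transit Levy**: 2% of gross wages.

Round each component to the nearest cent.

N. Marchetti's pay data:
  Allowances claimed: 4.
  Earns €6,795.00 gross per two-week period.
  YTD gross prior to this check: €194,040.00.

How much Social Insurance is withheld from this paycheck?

€69.93

Social Insurance: cap €195,335.00 − YTD €194,040.00 = €1,295.00 subject; 5.4% × €1,295.00 = €69.93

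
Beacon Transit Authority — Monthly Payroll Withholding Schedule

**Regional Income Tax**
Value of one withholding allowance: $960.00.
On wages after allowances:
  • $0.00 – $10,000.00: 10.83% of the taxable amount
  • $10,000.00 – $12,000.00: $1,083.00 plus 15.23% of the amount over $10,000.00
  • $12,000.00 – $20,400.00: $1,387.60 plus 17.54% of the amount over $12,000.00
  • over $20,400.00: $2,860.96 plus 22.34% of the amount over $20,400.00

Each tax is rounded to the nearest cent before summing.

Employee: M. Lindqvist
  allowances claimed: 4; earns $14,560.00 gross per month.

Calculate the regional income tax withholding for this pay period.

$1,192.66

Regional Income Tax: taxable = $14,560.00 − 4×$960.00 = $10,720.00
  $1,083.00 + 15.23% × ($10,720.00 − $10,000.00) = $1,083.00 + 15.23% × $720.00 = $1,192.66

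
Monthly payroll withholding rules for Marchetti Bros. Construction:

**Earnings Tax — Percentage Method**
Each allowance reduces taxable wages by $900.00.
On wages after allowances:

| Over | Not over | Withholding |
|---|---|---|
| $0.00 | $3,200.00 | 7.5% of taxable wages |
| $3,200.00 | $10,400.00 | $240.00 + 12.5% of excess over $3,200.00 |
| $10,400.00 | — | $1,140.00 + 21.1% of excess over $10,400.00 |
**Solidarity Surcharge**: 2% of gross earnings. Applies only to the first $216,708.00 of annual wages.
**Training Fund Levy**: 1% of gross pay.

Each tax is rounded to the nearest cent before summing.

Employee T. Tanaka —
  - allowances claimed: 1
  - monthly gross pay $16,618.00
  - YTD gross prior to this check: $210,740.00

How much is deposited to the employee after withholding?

Earnings Tax: taxable = $16,618.00 − 1×$900.00 = $15,718.00
  $1,140.00 + 21.1% × ($15,718.00 − $10,400.00) = $1,140.00 + 21.1% × $5,318.00 = $2,262.10
Solidarity Surcharge: cap $216,708.00 − YTD $210,740.00 = $5,968.00 subject; 2% × $5,968.00 = $119.36
Training Fund Levy: 1% × $16,618.00 = $166.18
Total withheld: $2,262.10 + $119.36 + $166.18 = $2,547.64
Net pay: $16,618.00 − $2,547.64 = $14,070.36

$14,070.36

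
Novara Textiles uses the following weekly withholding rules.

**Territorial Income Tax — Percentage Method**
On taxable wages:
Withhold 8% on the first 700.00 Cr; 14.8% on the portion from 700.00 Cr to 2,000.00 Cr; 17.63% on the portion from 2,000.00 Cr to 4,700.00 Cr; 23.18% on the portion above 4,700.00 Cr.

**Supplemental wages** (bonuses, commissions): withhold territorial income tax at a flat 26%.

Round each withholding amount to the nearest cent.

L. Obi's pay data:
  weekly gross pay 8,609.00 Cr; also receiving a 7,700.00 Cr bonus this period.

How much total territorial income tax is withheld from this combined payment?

3,632.52 Cr

Territorial Income Tax: taxable = 8,609.00 Cr
  724.41 Cr + 23.18% × (8,609.00 Cr − 4,700.00 Cr) = 724.41 Cr + 23.18% × 3,909.00 Cr = 1,630.52 Cr
Supplemental (26% flat on bonus): 26% × 7,700.00 Cr = 2,002.00 Cr
Total territorial income tax: 1,630.52 Cr + 2,002.00 Cr = 3,632.52 Cr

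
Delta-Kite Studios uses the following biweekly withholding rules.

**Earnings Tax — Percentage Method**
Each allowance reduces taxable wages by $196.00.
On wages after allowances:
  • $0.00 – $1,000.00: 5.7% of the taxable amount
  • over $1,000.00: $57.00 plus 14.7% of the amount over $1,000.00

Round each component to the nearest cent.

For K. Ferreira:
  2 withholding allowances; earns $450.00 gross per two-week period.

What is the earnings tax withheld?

$3.31

Earnings Tax: taxable = $450.00 − 2×$196.00 = $58.00
  5.7% × $58.00 = $3.31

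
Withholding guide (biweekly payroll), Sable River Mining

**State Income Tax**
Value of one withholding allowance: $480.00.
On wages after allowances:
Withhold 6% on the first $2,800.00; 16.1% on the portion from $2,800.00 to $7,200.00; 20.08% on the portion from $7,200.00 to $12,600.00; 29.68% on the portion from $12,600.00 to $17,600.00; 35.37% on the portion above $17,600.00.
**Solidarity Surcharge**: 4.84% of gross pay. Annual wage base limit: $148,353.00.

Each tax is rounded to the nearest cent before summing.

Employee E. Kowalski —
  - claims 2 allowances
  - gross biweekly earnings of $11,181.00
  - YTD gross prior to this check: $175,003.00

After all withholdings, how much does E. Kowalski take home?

State Income Tax: taxable = $11,181.00 − 2×$480.00 = $10,221.00
  $876.40 + 20.08% × ($10,221.00 − $7,200.00) = $876.40 + 20.08% × $3,021.00 = $1,483.02
Solidarity Surcharge: YTD $175,003.00 ≥ cap $148,353.00 → $0.00
Total withheld: $1,483.02 + $0.00 = $1,483.02
Net pay: $11,181.00 − $1,483.02 = $9,697.98

$9,697.98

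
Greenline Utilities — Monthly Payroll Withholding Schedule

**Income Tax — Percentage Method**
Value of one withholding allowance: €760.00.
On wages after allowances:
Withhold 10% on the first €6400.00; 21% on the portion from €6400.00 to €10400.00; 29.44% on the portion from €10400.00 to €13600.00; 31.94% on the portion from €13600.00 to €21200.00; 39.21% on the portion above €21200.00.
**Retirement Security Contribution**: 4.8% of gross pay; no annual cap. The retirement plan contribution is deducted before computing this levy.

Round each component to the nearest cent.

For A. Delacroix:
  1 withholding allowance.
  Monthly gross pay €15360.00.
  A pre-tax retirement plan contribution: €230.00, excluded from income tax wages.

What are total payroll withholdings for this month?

€3394.26

Income Tax: taxable = €15360.00 − €230.00 − 1×€760.00 = €14370.00
  €2422.08 + 31.94% × (€14370.00 − €13600.00) = €2422.08 + 31.94% × €770.00 = €2668.02
Retirement Security Contribution: 4.8% × €15130.00 = €726.24
Total: €2668.02 + €726.24 = €3394.26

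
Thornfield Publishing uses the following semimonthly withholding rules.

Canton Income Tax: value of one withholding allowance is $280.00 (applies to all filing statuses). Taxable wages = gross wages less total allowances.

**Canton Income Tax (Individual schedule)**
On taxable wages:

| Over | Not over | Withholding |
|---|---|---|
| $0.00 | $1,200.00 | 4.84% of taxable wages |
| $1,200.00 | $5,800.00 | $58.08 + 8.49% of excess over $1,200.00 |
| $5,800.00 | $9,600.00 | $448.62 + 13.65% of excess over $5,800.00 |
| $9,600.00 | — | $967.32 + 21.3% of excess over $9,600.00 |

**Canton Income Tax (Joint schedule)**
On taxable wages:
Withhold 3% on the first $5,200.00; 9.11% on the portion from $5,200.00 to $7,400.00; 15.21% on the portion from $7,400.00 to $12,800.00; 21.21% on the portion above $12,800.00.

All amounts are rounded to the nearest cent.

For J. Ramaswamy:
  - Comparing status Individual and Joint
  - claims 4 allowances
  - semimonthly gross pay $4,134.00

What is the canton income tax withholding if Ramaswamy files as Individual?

Canton Income Tax (Individual): taxable = $4,134.00 − 4×$280.00 = $3,014.00
  $58.08 + 8.49% × ($3,014.00 − $1,200.00) = $58.08 + 8.49% × $1,814.00 = $212.09

$212.09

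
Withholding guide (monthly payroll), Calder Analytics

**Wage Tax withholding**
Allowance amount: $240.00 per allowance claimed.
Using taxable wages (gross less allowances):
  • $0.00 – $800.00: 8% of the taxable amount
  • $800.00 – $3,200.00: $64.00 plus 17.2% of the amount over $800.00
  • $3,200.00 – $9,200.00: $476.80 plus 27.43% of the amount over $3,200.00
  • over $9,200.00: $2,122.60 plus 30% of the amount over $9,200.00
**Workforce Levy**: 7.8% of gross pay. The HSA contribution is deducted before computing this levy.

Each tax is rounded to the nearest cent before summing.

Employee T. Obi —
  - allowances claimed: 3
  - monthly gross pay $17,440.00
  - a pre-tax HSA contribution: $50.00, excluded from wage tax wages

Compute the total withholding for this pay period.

$5,720.02

Wage Tax: taxable = $17,440.00 − $50.00 − 3×$240.00 = $16,670.00
  $2,122.60 + 30% × ($16,670.00 − $9,200.00) = $2,122.60 + 30% × $7,470.00 = $4,363.60
Workforce Levy: 7.8% × $17,390.00 = $1,356.42
Total: $4,363.60 + $1,356.42 = $5,720.02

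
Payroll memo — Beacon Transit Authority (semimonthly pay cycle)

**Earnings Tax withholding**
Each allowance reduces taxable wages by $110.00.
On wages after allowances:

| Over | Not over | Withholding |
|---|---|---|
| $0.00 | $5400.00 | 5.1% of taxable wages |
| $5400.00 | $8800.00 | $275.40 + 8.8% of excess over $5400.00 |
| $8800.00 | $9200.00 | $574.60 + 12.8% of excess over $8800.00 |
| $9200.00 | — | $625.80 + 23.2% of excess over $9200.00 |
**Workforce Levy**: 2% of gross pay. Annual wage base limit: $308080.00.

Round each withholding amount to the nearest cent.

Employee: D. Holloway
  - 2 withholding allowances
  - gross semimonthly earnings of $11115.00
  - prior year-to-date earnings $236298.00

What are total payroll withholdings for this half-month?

Earnings Tax: taxable = $11115.00 − 2×$110.00 = $10895.00
  $625.80 + 23.2% × ($10895.00 − $9200.00) = $625.80 + 23.2% × $1695.00 = $1019.04
Workforce Levy: 2% × $11115.00 = $222.30
Total: $1019.04 + $222.30 = $1241.34

$1241.34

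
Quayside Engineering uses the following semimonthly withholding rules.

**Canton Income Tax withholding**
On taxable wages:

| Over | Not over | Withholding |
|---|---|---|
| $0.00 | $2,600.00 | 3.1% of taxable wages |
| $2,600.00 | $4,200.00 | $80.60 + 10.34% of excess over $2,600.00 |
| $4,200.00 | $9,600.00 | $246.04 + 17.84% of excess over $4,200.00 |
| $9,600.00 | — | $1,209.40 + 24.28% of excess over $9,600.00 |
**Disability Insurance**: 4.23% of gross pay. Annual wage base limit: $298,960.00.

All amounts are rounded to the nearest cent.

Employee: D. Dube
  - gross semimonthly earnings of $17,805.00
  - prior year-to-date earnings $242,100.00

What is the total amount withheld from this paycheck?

Canton Income Tax: taxable = $17,805.00
  $1,209.40 + 24.28% × ($17,805.00 − $9,600.00) = $1,209.40 + 24.28% × $8,205.00 = $3,201.57
Disability Insurance: 4.23% × $17,805.00 = $753.15
Total: $3,201.57 + $753.15 = $3,954.72

$3,954.72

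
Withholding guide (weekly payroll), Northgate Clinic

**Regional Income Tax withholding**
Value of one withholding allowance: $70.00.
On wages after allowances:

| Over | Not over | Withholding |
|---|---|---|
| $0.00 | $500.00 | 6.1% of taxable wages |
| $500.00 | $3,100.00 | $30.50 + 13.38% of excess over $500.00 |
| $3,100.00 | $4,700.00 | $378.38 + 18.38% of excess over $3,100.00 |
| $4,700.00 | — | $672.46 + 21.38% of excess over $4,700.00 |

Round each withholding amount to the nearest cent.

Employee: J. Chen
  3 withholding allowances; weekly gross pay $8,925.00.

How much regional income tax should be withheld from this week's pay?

$1,530.87

Regional Income Tax: taxable = $8,925.00 − 3×$70.00 = $8,715.00
  $672.46 + 21.38% × ($8,715.00 − $4,700.00) = $672.46 + 21.38% × $4,015.00 = $1,530.87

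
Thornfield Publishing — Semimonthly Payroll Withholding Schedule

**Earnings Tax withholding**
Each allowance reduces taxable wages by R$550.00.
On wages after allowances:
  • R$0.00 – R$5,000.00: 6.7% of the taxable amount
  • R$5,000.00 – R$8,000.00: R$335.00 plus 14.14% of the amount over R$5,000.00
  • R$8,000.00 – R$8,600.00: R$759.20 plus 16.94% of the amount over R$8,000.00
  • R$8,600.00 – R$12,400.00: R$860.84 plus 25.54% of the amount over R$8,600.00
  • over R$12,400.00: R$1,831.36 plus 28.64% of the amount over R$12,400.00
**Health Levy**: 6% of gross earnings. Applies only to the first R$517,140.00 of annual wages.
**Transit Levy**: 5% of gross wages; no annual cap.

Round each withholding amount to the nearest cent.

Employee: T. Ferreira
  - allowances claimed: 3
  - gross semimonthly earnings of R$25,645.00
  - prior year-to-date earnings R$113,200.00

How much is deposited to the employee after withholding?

Earnings Tax: taxable = R$25,645.00 − 3×R$550.00 = R$23,995.00
  R$1,831.36 + 28.64% × (R$23,995.00 − R$12,400.00) = R$1,831.36 + 28.64% × R$11,595.00 = R$5,152.17
Health Levy: 6% × R$25,645.00 = R$1,538.70
Transit Levy: 5% × R$25,645.00 = R$1,282.25
Total withheld: R$5,152.17 + R$1,538.70 + R$1,282.25 = R$7,973.12
Net pay: R$25,645.00 − R$7,973.12 = R$17,671.88

R$17,671.88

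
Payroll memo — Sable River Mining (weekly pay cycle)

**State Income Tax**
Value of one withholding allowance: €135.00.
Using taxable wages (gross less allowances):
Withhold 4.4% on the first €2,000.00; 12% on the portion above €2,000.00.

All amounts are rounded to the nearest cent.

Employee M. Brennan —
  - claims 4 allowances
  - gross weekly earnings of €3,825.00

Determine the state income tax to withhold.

State Income Tax: taxable = €3,825.00 − 4×€135.00 = €3,285.00
  €88.00 + 12% × (€3,285.00 − €2,000.00) = €88.00 + 12% × €1,285.00 = €242.20

€242.20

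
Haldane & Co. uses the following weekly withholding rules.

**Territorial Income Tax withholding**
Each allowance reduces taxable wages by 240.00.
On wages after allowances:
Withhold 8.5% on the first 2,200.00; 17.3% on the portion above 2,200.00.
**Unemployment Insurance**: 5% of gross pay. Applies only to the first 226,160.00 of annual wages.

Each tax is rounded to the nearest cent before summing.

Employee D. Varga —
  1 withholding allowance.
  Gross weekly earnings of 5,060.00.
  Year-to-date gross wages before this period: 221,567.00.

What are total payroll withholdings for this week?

869.91

Territorial Income Tax: taxable = 5,060.00 − 1×240.00 = 4,820.00
  187.00 + 17.3% × (4,820.00 − 2,200.00) = 187.00 + 17.3% × 2,620.00 = 640.26
Unemployment Insurance: cap 226,160.00 − YTD 221,567.00 = 4,593.00 subject; 5% × 4,593.00 = 229.65
Total: 640.26 + 229.65 = 869.91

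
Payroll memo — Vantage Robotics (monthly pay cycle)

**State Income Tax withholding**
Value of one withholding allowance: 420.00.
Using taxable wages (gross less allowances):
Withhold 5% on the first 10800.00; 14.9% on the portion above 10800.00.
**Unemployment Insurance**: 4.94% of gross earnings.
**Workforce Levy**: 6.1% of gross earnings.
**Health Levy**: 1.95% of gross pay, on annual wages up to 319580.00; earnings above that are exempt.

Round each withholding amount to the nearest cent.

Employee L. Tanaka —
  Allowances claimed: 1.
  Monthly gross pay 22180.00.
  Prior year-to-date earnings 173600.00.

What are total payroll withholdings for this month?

State Income Tax: taxable = 22180.00 − 1×420.00 = 21760.00
  540.00 + 14.9% × (21760.00 − 10800.00) = 540.00 + 14.9% × 10960.00 = 2173.04
Unemployment Insurance: 4.94% × 22180.00 = 1095.69
Workforce Levy: 6.1% × 22180.00 = 1352.98
Health Levy: 1.95% × 22180.00 = 432.51
Total: 2173.04 + 1095.69 + 1352.98 + 432.51 = 5054.22

5054.22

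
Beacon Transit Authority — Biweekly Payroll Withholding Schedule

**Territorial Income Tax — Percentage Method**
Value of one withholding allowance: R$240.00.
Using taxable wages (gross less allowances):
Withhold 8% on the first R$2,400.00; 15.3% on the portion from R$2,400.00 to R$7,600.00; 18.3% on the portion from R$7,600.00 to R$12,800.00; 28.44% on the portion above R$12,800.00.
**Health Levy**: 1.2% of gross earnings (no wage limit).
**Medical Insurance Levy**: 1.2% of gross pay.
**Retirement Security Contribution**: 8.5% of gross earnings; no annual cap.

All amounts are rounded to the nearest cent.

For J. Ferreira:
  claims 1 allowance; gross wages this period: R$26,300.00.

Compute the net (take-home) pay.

R$17,722.96

Territorial Income Tax: taxable = R$26,300.00 − 1×R$240.00 = R$26,060.00
  R$1,939.20 + 28.44% × (R$26,060.00 − R$12,800.00) = R$1,939.20 + 28.44% × R$13,260.00 = R$5,710.34
Health Levy: 1.2% × R$26,300.00 = R$315.60
Medical Insurance Levy: 1.2% × R$26,300.00 = R$315.60
Retirement Security Contribution: 8.5% × R$26,300.00 = R$2,235.50
Total withheld: R$5,710.34 + R$315.60 + R$315.60 + R$2,235.50 = R$8,577.04
Net pay: R$26,300.00 − R$8,577.04 = R$17,722.96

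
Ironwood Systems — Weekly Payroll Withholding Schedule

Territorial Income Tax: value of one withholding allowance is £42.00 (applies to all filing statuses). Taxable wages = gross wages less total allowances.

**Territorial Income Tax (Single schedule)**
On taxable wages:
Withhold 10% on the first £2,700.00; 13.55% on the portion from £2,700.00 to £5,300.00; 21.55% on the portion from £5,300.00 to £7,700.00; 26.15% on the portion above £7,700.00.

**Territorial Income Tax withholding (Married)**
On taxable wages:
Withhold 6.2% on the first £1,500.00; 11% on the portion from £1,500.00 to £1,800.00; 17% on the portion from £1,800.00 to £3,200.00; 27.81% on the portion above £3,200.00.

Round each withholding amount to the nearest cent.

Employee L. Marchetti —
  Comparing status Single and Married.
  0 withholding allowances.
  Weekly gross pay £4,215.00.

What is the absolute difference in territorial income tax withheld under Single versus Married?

Territorial Income Tax (Single): taxable = £4,215.00
  £270.00 + 13.55% × (£4,215.00 − £2,700.00) = £270.00 + 13.55% × £1,515.00 = £475.28
Territorial Income Tax (Married): taxable = £4,215.00
  £364.00 + 27.81% × (£4,215.00 − £3,200.00) = £364.00 + 27.81% × £1,015.00 = £646.27
Difference: |£475.28 − £646.27| = £170.99 (higher under Married)

£170.99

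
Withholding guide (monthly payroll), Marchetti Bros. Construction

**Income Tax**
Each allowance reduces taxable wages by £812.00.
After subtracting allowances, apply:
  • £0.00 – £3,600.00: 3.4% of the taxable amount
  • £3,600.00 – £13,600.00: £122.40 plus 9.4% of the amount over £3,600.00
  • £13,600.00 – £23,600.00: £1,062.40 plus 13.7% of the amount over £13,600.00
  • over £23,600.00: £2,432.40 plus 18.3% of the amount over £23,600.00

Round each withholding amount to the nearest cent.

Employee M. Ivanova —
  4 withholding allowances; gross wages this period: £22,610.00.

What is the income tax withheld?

Income Tax: taxable = £22,610.00 − 4×£812.00 = £19,362.00
  £1,062.40 + 13.7% × (£19,362.00 − £13,600.00) = £1,062.40 + 13.7% × £5,762.00 = £1,851.79

£1,851.79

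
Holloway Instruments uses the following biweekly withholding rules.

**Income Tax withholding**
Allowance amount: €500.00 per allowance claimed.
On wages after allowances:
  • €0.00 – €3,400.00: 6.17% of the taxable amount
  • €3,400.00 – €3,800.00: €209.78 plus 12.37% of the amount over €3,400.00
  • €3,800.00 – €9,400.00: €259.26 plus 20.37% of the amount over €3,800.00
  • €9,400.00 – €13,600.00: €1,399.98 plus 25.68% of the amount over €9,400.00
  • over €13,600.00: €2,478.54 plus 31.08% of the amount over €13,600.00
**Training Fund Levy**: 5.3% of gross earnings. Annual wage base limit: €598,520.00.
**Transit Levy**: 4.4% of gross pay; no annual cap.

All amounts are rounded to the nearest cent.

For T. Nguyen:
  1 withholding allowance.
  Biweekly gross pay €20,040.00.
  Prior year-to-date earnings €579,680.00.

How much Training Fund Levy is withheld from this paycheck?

Training Fund Levy: cap €598,520.00 − YTD €579,680.00 = €18,840.00 subject; 5.3% × €18,840.00 = €998.52

€998.52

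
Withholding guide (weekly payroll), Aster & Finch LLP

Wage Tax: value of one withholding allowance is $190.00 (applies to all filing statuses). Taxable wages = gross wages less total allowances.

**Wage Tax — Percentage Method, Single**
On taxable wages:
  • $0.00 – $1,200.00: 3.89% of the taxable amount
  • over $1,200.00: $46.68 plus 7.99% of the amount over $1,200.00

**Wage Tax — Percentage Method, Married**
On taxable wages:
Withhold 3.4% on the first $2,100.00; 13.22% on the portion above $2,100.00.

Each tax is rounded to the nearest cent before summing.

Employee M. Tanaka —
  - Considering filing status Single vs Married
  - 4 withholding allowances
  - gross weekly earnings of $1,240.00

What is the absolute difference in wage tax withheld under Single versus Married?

$2.35

Wage Tax (Single): taxable = $1,240.00 − 4×$190.00 = $480.00
  3.89% × $480.00 = $18.67
Wage Tax (Married): taxable = $1,240.00 − 4×$190.00 = $480.00
  3.4% × $480.00 = $16.32
Difference: |$18.67 − $16.32| = $2.35 (higher under Single)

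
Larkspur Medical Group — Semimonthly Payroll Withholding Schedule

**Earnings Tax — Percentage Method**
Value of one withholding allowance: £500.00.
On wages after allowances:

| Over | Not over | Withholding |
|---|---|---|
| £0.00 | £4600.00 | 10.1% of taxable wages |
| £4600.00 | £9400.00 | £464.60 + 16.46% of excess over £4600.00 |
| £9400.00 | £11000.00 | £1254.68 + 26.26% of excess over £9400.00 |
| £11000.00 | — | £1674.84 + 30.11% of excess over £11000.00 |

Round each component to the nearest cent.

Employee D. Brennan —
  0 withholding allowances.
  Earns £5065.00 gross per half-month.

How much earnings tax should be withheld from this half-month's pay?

£541.14

Earnings Tax: taxable = £5065.00
  £464.60 + 16.46% × (£5065.00 − £4600.00) = £464.60 + 16.46% × £465.00 = £541.14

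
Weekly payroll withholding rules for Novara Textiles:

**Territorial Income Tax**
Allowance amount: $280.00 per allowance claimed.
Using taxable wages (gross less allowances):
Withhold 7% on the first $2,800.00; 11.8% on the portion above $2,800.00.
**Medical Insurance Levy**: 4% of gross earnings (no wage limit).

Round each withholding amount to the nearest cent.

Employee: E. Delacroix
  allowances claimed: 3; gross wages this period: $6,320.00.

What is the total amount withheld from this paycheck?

Territorial Income Tax: taxable = $6,320.00 − 3×$280.00 = $5,480.00
  $196.00 + 11.8% × ($5,480.00 − $2,800.00) = $196.00 + 11.8% × $2,680.00 = $512.24
Medical Insurance Levy: 4% × $6,320.00 = $252.80
Total: $512.24 + $252.80 = $765.04

$765.04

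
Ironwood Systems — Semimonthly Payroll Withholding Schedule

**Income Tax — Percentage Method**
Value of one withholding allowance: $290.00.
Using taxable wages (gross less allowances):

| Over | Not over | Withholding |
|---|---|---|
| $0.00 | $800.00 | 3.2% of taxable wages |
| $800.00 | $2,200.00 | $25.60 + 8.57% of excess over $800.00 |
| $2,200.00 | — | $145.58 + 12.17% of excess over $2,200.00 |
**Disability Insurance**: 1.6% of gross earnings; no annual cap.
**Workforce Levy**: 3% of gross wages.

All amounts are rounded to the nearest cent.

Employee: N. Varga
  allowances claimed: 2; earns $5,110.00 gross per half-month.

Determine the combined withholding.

$664.20

Income Tax: taxable = $5,110.00 − 2×$290.00 = $4,530.00
  $145.58 + 12.17% × ($4,530.00 − $2,200.00) = $145.58 + 12.17% × $2,330.00 = $429.14
Disability Insurance: 1.6% × $5,110.00 = $81.76
Workforce Levy: 3% × $5,110.00 = $153.30
Total: $429.14 + $81.76 + $153.30 = $664.20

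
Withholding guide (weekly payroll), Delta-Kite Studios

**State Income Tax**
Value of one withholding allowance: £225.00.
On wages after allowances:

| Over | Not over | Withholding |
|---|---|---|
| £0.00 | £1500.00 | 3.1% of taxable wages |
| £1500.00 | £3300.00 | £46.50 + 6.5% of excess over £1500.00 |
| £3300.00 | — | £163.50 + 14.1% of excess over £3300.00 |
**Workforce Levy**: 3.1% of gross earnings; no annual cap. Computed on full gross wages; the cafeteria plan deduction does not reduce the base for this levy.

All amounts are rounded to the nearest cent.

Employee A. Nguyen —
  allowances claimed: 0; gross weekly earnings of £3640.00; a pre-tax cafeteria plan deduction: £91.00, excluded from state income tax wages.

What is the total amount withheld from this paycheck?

State Income Tax: taxable = £3640.00 − £91.00 = £3549.00
  £163.50 + 14.1% × (£3549.00 − £3300.00) = £163.50 + 14.1% × £249.00 = £198.61
Workforce Levy: 3.1% × £3640.00 = £112.84
Total: £198.61 + £112.84 = £311.45

£311.45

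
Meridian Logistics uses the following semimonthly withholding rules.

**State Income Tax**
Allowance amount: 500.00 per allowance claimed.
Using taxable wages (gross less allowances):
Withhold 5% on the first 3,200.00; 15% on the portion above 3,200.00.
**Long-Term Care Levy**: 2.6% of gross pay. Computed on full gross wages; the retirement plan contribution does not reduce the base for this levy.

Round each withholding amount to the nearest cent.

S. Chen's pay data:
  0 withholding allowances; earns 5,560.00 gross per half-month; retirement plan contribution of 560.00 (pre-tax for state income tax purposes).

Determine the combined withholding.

State Income Tax: taxable = 5,560.00 − 560.00 = 5,000.00
  160.00 + 15% × (5,000.00 − 3,200.00) = 160.00 + 15% × 1,800.00 = 430.00
Long-Term Care Levy: 2.6% × 5,560.00 = 144.56
Total: 430.00 + 144.56 = 574.56

574.56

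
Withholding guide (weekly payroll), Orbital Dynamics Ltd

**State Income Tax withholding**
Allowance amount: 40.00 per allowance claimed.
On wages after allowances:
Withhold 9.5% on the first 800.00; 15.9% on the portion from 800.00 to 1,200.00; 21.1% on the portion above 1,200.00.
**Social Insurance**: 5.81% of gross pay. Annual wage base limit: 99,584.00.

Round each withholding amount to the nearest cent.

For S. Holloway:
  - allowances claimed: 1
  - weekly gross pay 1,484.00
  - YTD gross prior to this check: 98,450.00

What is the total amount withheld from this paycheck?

State Income Tax: taxable = 1,484.00 − 1×40.00 = 1,444.00
  139.60 + 21.1% × (1,444.00 − 1,200.00) = 139.60 + 21.1% × 244.00 = 191.08
Social Insurance: cap 99,584.00 − YTD 98,450.00 = 1,134.00 subject; 5.81% × 1,134.00 = 65.89
Total: 191.08 + 65.89 = 256.97

256.97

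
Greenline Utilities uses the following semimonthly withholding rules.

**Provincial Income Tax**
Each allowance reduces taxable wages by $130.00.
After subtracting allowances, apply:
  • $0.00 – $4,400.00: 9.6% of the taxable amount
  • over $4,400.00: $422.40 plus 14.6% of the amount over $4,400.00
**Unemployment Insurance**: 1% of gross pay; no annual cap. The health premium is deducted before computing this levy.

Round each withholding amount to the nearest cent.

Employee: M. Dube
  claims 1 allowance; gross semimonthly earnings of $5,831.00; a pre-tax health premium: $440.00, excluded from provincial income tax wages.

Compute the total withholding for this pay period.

Provincial Income Tax: taxable = $5,831.00 − $440.00 − 1×$130.00 = $5,261.00
  $422.40 + 14.6% × ($5,261.00 − $4,400.00) = $422.40 + 14.6% × $861.00 = $548.11
Unemployment Insurance: 1% × $5,391.00 = $53.91
Total: $548.11 + $53.91 = $602.02

$602.02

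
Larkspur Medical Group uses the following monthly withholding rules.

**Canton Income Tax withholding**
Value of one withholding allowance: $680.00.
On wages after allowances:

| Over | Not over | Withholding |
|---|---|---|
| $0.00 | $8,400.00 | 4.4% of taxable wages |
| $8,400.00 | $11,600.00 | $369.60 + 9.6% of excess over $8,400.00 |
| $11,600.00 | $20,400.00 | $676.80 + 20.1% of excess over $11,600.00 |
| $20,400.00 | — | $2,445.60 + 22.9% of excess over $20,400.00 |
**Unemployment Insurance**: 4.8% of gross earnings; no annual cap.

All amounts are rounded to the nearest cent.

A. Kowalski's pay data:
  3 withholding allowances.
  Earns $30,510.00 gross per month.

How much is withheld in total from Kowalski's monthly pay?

$5,758.11

Canton Income Tax: taxable = $30,510.00 − 3×$680.00 = $28,470.00
  $2,445.60 + 22.9% × ($28,470.00 − $20,400.00) = $2,445.60 + 22.9% × $8,070.00 = $4,293.63
Unemployment Insurance: 4.8% × $30,510.00 = $1,464.48
Total: $4,293.63 + $1,464.48 = $5,758.11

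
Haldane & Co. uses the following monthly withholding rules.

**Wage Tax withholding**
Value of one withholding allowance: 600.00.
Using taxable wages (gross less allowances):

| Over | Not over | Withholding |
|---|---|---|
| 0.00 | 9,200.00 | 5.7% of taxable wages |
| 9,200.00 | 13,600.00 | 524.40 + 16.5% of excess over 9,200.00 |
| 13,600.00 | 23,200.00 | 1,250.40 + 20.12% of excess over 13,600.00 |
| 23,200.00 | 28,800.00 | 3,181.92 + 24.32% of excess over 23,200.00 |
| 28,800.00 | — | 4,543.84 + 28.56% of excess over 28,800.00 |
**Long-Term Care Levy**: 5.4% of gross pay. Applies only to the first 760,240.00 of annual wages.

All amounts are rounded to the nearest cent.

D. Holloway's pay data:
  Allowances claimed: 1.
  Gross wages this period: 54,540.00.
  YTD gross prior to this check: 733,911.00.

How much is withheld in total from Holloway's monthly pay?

Wage Tax: taxable = 54,540.00 − 1×600.00 = 53,940.00
  4,543.84 + 28.56% × (53,940.00 − 28,800.00) = 4,543.84 + 28.56% × 25,140.00 = 11,723.82
Long-Term Care Levy: cap 760,240.00 − YTD 733,911.00 = 26,329.00 subject; 5.4% × 26,329.00 = 1,421.77
Total: 11,723.82 + 1,421.77 = 13,145.59

13,145.59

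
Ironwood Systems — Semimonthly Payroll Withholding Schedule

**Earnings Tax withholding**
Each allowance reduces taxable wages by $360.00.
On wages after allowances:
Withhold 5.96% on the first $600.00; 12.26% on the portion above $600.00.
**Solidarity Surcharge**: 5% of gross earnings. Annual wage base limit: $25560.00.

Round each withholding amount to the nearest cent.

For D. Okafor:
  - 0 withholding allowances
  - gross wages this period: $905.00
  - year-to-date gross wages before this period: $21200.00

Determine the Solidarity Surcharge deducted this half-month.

$45.25

Solidarity Surcharge: 5% × $905.00 = $45.25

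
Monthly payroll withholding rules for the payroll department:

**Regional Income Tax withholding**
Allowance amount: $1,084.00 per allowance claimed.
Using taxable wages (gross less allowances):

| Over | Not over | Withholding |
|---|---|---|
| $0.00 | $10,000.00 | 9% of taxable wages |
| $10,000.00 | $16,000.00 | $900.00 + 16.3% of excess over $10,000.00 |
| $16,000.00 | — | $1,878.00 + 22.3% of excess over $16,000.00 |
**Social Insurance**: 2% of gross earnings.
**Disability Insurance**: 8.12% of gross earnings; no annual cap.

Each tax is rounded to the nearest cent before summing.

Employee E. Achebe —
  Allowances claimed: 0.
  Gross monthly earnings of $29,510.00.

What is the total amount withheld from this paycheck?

Regional Income Tax: taxable = $29,510.00
  $1,878.00 + 22.3% × ($29,510.00 − $16,000.00) = $1,878.00 + 22.3% × $13,510.00 = $4,890.73
Social Insurance: 2% × $29,510.00 = $590.20
Disability Insurance: 8.12% × $29,510.00 = $2,396.21
Total: $4,890.73 + $590.20 + $2,396.21 = $7,877.14

$7,877.14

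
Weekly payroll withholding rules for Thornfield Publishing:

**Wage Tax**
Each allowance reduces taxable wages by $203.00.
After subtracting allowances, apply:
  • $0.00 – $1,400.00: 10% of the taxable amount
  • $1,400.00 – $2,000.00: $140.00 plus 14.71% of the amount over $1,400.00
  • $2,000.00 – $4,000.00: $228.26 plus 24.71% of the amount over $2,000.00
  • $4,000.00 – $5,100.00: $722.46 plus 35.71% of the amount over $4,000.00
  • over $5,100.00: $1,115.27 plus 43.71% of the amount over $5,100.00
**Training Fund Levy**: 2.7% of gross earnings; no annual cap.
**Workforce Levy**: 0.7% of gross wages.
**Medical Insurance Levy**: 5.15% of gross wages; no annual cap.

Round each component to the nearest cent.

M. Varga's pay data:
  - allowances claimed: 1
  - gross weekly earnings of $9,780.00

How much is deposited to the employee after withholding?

Wage Tax: taxable = $9,780.00 − 1×$203.00 = $9,577.00
  $1,115.27 + 43.71% × ($9,577.00 − $5,100.00) = $1,115.27 + 43.71% × $4,477.00 = $3,072.17
Training Fund Levy: 2.7% × $9,780.00 = $264.06
Workforce Levy: 0.7% × $9,780.00 = $68.46
Medical Insurance Levy: 5.15% × $9,780.00 = $503.67
Total withheld: $3,072.17 + $264.06 + $68.46 + $503.67 = $3,908.36
Net pay: $9,780.00 − $3,908.36 = $5,871.64

$5,871.64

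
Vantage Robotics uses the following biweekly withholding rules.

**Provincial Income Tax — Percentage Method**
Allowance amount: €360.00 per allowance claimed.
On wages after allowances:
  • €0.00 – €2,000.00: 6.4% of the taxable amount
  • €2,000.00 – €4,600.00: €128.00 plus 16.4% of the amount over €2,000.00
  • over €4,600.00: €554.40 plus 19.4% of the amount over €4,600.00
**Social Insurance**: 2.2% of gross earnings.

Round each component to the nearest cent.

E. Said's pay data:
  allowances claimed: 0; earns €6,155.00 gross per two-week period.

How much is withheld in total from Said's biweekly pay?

€991.48

Provincial Income Tax: taxable = €6,155.00
  €554.40 + 19.4% × (€6,155.00 − €4,600.00) = €554.40 + 19.4% × €1,555.00 = €856.07
Social Insurance: 2.2% × €6,155.00 = €135.41
Total: €856.07 + €135.41 = €991.48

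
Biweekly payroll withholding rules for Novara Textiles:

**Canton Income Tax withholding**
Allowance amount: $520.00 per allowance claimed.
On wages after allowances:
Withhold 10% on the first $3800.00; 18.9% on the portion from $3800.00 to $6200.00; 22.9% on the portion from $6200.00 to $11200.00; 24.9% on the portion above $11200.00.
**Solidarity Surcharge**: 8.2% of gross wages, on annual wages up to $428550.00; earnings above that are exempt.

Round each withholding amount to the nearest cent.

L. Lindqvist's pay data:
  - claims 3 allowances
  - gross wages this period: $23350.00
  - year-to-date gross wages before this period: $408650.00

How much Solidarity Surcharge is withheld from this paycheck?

$1631.80

Solidarity Surcharge: cap $428550.00 − YTD $408650.00 = $19900.00 subject; 8.2% × $19900.00 = $1631.80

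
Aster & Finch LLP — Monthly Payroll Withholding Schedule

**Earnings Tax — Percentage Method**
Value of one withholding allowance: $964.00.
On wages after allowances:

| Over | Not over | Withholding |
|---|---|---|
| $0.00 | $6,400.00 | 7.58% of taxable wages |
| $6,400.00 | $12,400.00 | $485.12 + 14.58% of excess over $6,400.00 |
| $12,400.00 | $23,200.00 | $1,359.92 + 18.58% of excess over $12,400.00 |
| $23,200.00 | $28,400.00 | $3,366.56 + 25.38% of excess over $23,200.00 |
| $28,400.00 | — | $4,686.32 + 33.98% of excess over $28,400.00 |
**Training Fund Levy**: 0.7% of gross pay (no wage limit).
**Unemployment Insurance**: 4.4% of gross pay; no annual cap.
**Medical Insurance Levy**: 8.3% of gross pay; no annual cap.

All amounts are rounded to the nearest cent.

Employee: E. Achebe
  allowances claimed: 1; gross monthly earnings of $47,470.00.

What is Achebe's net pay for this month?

Earnings Tax: taxable = $47,470.00 − 1×$964.00 = $46,506.00
  $4,686.32 + 33.98% × ($46,506.00 − $28,400.00) = $4,686.32 + 33.98% × $18,106.00 = $10,838.74
Training Fund Levy: 0.7% × $47,470.00 = $332.29
Unemployment Insurance: 4.4% × $47,470.00 = $2,088.68
Medical Insurance Levy: 8.3% × $47,470.00 = $3,940.01
Total withheld: $10,838.74 + $332.29 + $2,088.68 + $3,940.01 = $17,199.72
Net pay: $47,470.00 − $17,199.72 = $30,270.28

$30,270.28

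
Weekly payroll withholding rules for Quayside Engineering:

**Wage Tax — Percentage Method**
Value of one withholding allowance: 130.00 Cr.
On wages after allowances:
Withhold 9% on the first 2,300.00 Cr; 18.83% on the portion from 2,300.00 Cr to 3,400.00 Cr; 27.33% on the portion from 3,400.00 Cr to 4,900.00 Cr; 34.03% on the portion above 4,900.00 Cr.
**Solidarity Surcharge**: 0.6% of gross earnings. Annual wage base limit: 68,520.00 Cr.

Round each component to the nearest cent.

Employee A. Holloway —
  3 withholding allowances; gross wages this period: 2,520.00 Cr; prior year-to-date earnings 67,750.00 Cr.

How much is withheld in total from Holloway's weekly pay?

196.32 Cr

Wage Tax: taxable = 2,520.00 Cr − 3×130.00 Cr = 2,130.00 Cr
  9% × 2,130.00 Cr = 191.70 Cr
Solidarity Surcharge: cap 68,520.00 Cr − YTD 67,750.00 Cr = 770.00 Cr subject; 0.6% × 770.00 Cr = 4.62 Cr
Total: 191.70 Cr + 4.62 Cr = 196.32 Cr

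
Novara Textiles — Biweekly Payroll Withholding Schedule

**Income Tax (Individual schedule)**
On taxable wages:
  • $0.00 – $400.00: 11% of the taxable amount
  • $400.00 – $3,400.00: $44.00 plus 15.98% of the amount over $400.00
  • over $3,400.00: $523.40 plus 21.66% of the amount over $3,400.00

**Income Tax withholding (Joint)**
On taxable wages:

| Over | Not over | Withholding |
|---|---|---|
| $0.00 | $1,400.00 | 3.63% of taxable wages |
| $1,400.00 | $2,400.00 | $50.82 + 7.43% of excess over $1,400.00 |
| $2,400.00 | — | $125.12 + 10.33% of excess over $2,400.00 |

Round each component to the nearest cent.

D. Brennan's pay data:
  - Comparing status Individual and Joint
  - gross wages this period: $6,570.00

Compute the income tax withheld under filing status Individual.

Income Tax (Individual): taxable = $6,570.00
  $523.40 + 21.66% × ($6,570.00 − $3,400.00) = $523.40 + 21.66% × $3,170.00 = $1,210.02

$1,210.02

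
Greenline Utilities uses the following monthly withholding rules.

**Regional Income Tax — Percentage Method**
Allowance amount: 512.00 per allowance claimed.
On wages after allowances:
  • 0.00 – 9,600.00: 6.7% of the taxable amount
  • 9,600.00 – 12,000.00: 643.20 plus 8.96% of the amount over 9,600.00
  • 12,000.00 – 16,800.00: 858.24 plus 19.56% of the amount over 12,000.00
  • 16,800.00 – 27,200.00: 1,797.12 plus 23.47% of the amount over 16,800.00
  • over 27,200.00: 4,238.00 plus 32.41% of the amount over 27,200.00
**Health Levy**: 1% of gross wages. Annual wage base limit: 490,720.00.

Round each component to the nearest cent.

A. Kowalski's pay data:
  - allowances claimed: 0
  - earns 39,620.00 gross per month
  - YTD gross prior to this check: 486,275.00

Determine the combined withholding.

8,307.77

Regional Income Tax: taxable = 39,620.00
  4,238.00 + 32.41% × (39,620.00 − 27,200.00) = 4,238.00 + 32.41% × 12,420.00 = 8,263.32
Health Levy: cap 490,720.00 − YTD 486,275.00 = 4,445.00 subject; 1% × 4,445.00 = 44.45
Total: 8,263.32 + 44.45 = 8,307.77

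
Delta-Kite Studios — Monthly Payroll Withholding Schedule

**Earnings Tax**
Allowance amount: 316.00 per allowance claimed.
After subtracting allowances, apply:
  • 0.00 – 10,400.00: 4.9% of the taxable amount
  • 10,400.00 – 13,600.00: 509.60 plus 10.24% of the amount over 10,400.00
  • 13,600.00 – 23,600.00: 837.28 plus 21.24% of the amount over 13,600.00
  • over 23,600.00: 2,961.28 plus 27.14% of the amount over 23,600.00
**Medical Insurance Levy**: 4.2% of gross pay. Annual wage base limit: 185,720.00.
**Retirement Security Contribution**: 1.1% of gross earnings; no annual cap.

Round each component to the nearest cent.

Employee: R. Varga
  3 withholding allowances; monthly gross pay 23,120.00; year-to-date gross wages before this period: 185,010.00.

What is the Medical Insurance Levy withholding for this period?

Medical Insurance Levy: cap 185,720.00 − YTD 185,010.00 = 710.00 subject; 4.2% × 710.00 = 29.82

29.82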